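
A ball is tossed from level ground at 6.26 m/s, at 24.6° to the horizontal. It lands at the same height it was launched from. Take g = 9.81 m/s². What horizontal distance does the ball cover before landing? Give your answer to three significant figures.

3.02 m

For level ground, R = v₀² sin(2θ) / g.
sin(2 × 24.6°) = sin 49.20° = 0.7570.
R = (6.26)² × 0.7570 / 9.81 = 3.02 m.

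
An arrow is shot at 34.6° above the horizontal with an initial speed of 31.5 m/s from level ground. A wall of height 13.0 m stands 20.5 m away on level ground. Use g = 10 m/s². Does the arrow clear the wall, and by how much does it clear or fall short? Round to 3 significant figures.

v_x = 31.5 cos 34.6° = 25.93 m/s; v_y0 = 31.5 sin 34.6° = 17.89 m/s.
Time to reach the wall: t = 20.5 / 25.93 = 0.7906 s.
Height at that point: y = 17.89×0.7906 − 5.000×0.7906² = 11.02 m.
That is 13.0 − 11.02 = 1.98 m below the top of the wall, so the arrow does not clear it.

No — it falls 1.98 m short of clearing the wall.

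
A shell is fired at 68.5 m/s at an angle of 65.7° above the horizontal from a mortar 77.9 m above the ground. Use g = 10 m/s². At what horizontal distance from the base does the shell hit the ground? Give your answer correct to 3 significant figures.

384 m

Components: v_x = 68.5 cos 65.7° = 28.19 m/s, v_y = 68.5 sin 65.7° = 62.43 m/s.
Vertical: 0 = 77.9 + 62.43 t − ½(10) t² ⇒ 5.000 t² − 62.43 t − 77.9 = 0.
t = [62.43 + √(3898 + 1558)] / 10.00 = 13.63 s.
Horizontal: R = v_x · t = 28.19 × 13.63 = 384 m.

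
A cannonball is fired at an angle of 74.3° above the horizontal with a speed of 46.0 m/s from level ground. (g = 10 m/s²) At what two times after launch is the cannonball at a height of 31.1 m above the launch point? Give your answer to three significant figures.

0.769 s and 8.09 s

v_y0 = 46.0 sin 74.3° = 44.28 m/s.
Set y = v_y0 t − ½ g t² = 31.1: 5.000 t² − 44.28 t + 31.1 = 0.
t = [44.28 ± √(1961 − 622.0)] / 10 = (44.28 ± 36.59) / 10, giving t = 0.769 s or t = 8.09 s.
So the cannonball is at 31.1 m at t = 0.769 s (rising) and t = 8.09 s (falling).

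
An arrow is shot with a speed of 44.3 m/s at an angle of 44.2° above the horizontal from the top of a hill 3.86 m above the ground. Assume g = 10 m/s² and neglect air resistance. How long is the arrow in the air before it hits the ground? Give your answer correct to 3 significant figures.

Vertical component: v_y = 44.3 sin 44.2° = 30.88 m/s.
Taking up as positive with launch at y = 3.86 m, landing at y = 0: 0 = 3.86 + 30.88 t − ½(10) t².
Solving 5.000 t² − 30.88 t − 3.86 = 0 gives t = [30.88 + √(30.88² + 4·5.000·3.86)] / 10.00 = 6.30 s.

6.30 s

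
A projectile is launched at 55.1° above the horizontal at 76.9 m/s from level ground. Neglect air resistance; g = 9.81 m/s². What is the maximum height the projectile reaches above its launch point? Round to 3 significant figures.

Vertical component of launch velocity: v_y = 76.9 sin 55.1° = 63.07 m/s.
At the highest point the vertical velocity is zero, so v_y² = 2 g h_max.
h_max = (63.07)² / (2 × 9.81) = 3978 / 19.62 = 203 m.

203 m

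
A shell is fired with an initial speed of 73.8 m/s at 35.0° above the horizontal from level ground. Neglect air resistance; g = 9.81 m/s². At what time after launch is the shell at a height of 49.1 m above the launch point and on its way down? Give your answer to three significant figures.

7.25 s

v_y0 = 73.8 sin 35.0° = 42.33 m/s.
Set y = v_y0 t − ½ g t² = 49.1: 4.905 t² − 42.33 t + 49.1 = 0.
t = [42.33 ± √(1792 − 963.3)] / 9.81 = (42.33 ± 28.79) / 9.81, giving t = 1.38 s or t = 7.25 s.
On the way down corresponds to the larger root: t = 7.25 s.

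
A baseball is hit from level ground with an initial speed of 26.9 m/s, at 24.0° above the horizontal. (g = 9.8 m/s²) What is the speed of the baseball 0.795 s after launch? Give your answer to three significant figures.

24.8 m/s

v_x = 26.9 cos 24.0° = 24.57 m/s (constant).
v_y(t) = 26.9 sin 24.0° − g t = 10.94 − 9.8 × 0.795 = 3.149 m/s.
Speed = √(v_x² + v_y²) = √(603.7 + 9.916) = 24.8 m/s.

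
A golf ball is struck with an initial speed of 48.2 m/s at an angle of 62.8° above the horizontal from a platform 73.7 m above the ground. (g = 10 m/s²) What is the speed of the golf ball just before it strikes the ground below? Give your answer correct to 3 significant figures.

61.6 m/s

v_x = 48.2 cos 62.8° = 22.03 m/s is unchanged throughout.
For the vertical component, v_y² = v_y0² + 2 g h = (42.87)² + 2×10×73.7 = 3312, so |v_y| = 57.55 m/s.
Impact speed = √(v_x² + v_y²) = √(485.3 + 3312) = 61.6 m/s.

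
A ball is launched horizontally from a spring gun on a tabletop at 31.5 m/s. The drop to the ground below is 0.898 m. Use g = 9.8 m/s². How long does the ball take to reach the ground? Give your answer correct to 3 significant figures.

0.428 s

The horizontal speed doesn't affect the fall. With v_y0 = 0, h = ½ g t².
t = √(2 × 0.898 / 9.8) = √0.1833 = 0.428 s.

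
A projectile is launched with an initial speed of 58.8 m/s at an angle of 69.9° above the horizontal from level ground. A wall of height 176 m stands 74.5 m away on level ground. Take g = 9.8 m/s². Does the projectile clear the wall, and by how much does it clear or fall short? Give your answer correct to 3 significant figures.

v_x = 58.8 cos 69.9° = 20.21 m/s; v_y0 = 58.8 sin 69.9° = 55.22 m/s.
Time to reach the wall: t = 74.5 / 20.21 = 3.686 s.
Height at that point: y = 55.22×3.686 − 4.900×3.686² = 137.0 m.
That is 176 − 137.0 = 39.0 m below the top of the wall, so the projectile does not clear it.

No — it falls 39.0 m short of clearing the wall.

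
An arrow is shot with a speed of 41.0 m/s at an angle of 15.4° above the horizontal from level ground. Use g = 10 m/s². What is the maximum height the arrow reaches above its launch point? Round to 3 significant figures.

5.93 m

Vertical component of launch velocity: v_y = 41.0 sin 15.4° = 10.89 m/s.
At the highest point the vertical velocity is zero, so v_y² = 2 g h_max.
h_max = (10.89)² / (2 × 10) = 118.6 / 20.00 = 5.93 m.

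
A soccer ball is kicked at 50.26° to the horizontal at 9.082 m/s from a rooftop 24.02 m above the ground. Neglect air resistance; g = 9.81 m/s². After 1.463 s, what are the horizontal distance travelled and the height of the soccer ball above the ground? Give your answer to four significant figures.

x = 8.494 m, y = 23.74 m

v_x = 9.082 cos 50.26° = 5.8062 m/s; v_y0 = 9.082 sin 50.26° = 6.9836 m/s.
x = v_x t = 5.8062 × 1.463 = 8.494 m.
y = 24.02 + v_y0 t − ½ g t² = 23.74 m.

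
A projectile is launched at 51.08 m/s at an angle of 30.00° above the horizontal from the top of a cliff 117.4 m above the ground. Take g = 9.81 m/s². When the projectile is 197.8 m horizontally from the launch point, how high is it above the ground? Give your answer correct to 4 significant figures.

133.5 m

v_x = 51.08 cos 30.00° = 44.237 m/s, v_y0 = 51.08 sin 30.00° = 25.540 m/s.
Time to reach x = 197.8 m: t = x / v_x = 197.8 / 44.237 = 4.4714 s.
y = 117.4 + v_y0 t − ½ g t² = 117.4 + 25.540×4.4714 − 4.905×4.4714² = 133.5 m.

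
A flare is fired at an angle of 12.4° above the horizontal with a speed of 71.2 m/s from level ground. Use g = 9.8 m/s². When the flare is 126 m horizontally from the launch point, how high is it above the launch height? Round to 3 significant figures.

11.6 m

v_x = 71.2 cos 12.4° = 69.54 m/s, v_y0 = 71.2 sin 12.4° = 15.29 m/s.
Time to reach x = 126 m: t = x / v_x = 126 / 69.54 = 1.812 s.
y = v_y0 t − ½ g t² = 15.29×1.812 − 4.900×1.812² = 11.6 m.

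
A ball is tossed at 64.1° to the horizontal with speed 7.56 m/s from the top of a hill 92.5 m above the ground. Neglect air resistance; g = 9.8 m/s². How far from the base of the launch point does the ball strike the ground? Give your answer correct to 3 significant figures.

16.8 m

Components: v_x = 7.56 cos 64.1° = 3.302 m/s, v_y = 7.56 sin 64.1° = 6.801 m/s.
Vertical: 0 = 92.5 + 6.801 t − ½(9.8) t² ⇒ 4.900 t² − 6.801 t − 92.5 = 0.
t = [6.801 + √(46.25 + 1813)] / 9.800 = 5.094 s.
Horizontal: R = v_x · t = 3.302 × 5.094 = 16.8 m.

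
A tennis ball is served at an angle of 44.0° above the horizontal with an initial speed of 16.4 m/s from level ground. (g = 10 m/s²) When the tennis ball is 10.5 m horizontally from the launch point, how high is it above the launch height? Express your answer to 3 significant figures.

v_x = 16.4 cos 44.0° = 11.80 m/s, v_y0 = 16.4 sin 44.0° = 11.39 m/s.
Time to reach x = 10.5 m: t = x / v_x = 10.5 / 11.80 = 0.8898 s.
y = v_y0 t − ½ g t² = 11.39×0.8898 − 5.000×0.8898² = 6.18 m.

6.18 m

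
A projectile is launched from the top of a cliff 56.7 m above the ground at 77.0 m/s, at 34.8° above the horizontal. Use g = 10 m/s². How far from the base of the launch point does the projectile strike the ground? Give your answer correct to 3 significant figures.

628 m

Components: v_x = 77.0 cos 34.8° = 63.23 m/s, v_y = 77.0 sin 34.8° = 43.94 m/s.
Vertical: 0 = 56.7 + 43.94 t − ½(10) t² ⇒ 5.000 t² − 43.94 t − 56.7 = 0.
t = [43.94 + √(1931 + 1134)] / 10.00 = 9.930 s.
Horizontal: R = v_x · t = 63.23 × 9.930 = 628 m.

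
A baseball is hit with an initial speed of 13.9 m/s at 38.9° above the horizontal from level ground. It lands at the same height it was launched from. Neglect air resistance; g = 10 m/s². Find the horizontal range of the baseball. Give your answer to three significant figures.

Components: v_x = 13.9 cos 38.9° = 10.82 m/s, v_y = 13.9 sin 38.9° = 8.729 m/s.
Time of flight (same landing height): t = 2 v_y / g = 2 × 8.729 / 10 = 1.746 s.
Range: R = v_x · t = 10.82 × 1.746 = 18.9 m.

18.9 m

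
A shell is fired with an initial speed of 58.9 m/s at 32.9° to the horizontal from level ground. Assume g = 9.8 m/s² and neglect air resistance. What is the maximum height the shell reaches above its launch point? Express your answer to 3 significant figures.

52.2 m

Vertical component of launch velocity: v_y = 58.9 sin 32.9° = 31.99 m/s.
At the highest point the vertical velocity is zero, so v_y² = 2 g h_max.
h_max = (31.99)² / (2 × 9.8) = 1023 / 19.60 = 52.2 m.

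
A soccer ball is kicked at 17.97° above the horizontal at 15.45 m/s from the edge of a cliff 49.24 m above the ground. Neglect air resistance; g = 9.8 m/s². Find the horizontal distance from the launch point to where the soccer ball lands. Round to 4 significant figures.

54.28 m

Components: v_x = 15.45 cos 17.97° = 14.696 m/s, v_y = 15.45 sin 17.97° = 4.7666 m/s.
Vertical: 0 = 49.24 + 4.7666 t − ½(9.8) t² ⇒ 4.900 t² − 4.7666 t − 49.24 = 0.
t = [4.7666 + √(22.720 + 965.10)] / 9.800 = 3.6935 s.
Horizontal: R = v_x · t = 14.696 × 3.6935 = 54.28 m.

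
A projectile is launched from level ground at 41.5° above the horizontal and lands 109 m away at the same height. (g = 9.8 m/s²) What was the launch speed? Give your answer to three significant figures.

32.8 m/s

On level ground, R = v₀² sin(2θ) / g, so v₀ = √(R g / sin 2θ).
sin(2 × 41.5°) = 0.9925.
v₀ = √(109 × 9.8 / 0.9925) = √1076 = 32.8 m/s.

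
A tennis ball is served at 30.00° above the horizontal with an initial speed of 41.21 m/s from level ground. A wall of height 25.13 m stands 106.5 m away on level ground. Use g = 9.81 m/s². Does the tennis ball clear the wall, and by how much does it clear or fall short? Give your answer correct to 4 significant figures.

v_x = 41.21 cos 30.00° = 35.689 m/s; v_y0 = 41.21 sin 30.00° = 20.605 m/s.
Time to reach the wall: t = 106.5 / 35.689 = 2.9841 s.
Height at that point: y = 20.605×2.9841 − 4.905×2.9841² = 17.809 m.
That is 25.13 − 17.809 = 7.321 m below the top of the wall, so the tennis ball does not clear it.

No — it falls 7.321 m short of clearing the wall.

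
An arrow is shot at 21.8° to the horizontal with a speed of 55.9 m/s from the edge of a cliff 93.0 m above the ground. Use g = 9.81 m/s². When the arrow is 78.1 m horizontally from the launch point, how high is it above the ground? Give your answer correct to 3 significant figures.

v_x = 55.9 cos 21.8° = 51.90 m/s, v_y0 = 55.9 sin 21.8° = 20.76 m/s.
Time to reach x = 78.1 m: t = x / v_x = 78.1 / 51.90 = 1.505 s.
y = 93.0 + v_y0 t − ½ g t² = 93.0 + 20.76×1.505 − 4.905×1.505² = 113 m.

113 m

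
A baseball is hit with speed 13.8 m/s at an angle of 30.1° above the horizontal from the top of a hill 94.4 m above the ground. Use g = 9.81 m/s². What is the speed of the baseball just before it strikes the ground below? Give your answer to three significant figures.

v_x = 13.8 cos 30.1° = 11.94 m/s is unchanged throughout.
For the vertical component, v_y² = v_y0² + 2 g h = (6.921)² + 2×9.81×94.4 = 1900, so |v_y| = 43.59 m/s.
Impact speed = √(v_x² + v_y²) = √(142.6 + 1900) = 45.2 m/s.

45.2 m/s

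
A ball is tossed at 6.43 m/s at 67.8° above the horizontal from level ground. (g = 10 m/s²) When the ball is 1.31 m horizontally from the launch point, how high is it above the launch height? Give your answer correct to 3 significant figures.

1.76 m

v_x = 6.43 cos 67.8° = 2.430 m/s, v_y0 = 6.43 sin 67.8° = 5.953 m/s.
Time to reach x = 1.31 m: t = x / v_x = 1.31 / 2.430 = 0.5391 s.
y = v_y0 t − ½ g t² = 5.953×0.5391 − 5.000×0.5391² = 1.76 m.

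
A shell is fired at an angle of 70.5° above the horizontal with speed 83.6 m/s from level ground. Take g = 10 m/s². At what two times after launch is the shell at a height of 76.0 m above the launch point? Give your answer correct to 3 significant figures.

v_y0 = 83.6 sin 70.5° = 78.80 m/s.
Set y = v_y0 t − ½ g t² = 76.0: 5.000 t² − 78.80 t + 76.0 = 0.
t = [78.80 ± √(6209 − 1520)] / 10 = (78.80 ± 68.48) / 10, giving t = 1.03 s or t = 14.7 s.
So the shell is at 76.0 m at t = 1.03 s (rising) and t = 14.7 s (falling).

1.03 s and 14.7 s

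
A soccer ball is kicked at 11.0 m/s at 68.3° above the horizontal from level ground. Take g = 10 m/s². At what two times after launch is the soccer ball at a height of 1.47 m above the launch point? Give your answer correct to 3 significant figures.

0.156 s and 1.89 s

v_y0 = 11.0 sin 68.3° = 10.22 m/s.
Set y = v_y0 t − ½ g t² = 1.47: 5.000 t² − 10.22 t + 1.47 = 0.
t = [10.22 ± √(104.4 − 29.40)] / 10 = (10.22 ± 8.660) / 10, giving t = 0.156 s or t = 1.89 s.
So the soccer ball is at 1.47 m at t = 0.156 s (rising) and t = 1.89 s (falling).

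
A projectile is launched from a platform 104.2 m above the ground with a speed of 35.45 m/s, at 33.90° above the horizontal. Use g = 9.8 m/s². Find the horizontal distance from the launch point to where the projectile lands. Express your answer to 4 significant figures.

Components: v_x = 35.45 cos 33.90° = 29.424 m/s, v_y = 35.45 sin 33.90° = 19.772 m/s.
Vertical: 0 = 104.2 + 19.772 t − ½(9.8) t² ⇒ 4.900 t² − 19.772 t − 104.2 = 0.
t = [19.772 + √(390.93 + 2042.3)] / 9.800 = 7.0510 s.
Horizontal: R = v_x · t = 29.424 × 7.0510 = 207.5 m.

207.5 m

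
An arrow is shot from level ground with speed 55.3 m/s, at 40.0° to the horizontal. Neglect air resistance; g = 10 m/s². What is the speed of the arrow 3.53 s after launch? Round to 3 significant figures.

v_x = 55.3 cos 40.0° = 42.36 m/s (constant).
v_y(t) = 55.3 sin 40.0° − g t = 35.55 − 10 × 3.53 = 0.2500 m/s.
Speed = √(v_x² + v_y²) = √(1794 + 0.06250) = 42.4 m/s.

42.4 m/s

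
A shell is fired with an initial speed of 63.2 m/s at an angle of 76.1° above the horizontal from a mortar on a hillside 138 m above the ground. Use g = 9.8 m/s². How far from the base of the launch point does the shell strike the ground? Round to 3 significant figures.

220 m

Components: v_x = 63.2 cos 76.1° = 15.18 m/s, v_y = 63.2 sin 76.1° = 61.35 m/s.
Vertical: 0 = 138 + 61.35 t − ½(9.8) t² ⇒ 4.900 t² − 61.35 t − 138 = 0.
t = [61.35 + √(3764 + 2705)] / 9.800 = 14.47 s.
Horizontal: R = v_x · t = 15.18 × 14.47 = 220 m.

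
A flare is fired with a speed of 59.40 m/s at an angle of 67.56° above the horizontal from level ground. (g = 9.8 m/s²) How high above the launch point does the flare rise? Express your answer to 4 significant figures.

Vertical component of launch velocity: v_y = 59.40 sin 67.56° = 54.902 m/s.
At the highest point the vertical velocity is zero, so v_y² = 2 g h_max.
h_max = (54.902)² / (2 × 9.8) = 3014.2 / 19.60 = 153.8 m.

153.8 m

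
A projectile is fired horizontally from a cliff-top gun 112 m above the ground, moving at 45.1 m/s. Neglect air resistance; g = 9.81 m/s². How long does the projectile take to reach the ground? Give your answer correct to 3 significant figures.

The horizontal speed doesn't affect the fall. With v_y0 = 0, h = ½ g t².
t = √(2 × 112 / 9.81) = √22.83 = 4.78 s.

4.78 s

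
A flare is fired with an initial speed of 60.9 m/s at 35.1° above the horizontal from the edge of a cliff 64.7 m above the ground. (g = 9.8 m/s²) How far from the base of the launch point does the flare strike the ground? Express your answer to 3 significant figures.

432 m

Components: v_x = 60.9 cos 35.1° = 49.83 m/s, v_y = 60.9 sin 35.1° = 35.02 m/s.
Vertical: 0 = 64.7 + 35.02 t − ½(9.8) t² ⇒ 4.900 t² − 35.02 t − 64.7 = 0.
t = [35.02 + √(1226 + 1268)] / 9.800 = 8.669 s.
Horizontal: R = v_x · t = 49.83 × 8.669 = 432 m.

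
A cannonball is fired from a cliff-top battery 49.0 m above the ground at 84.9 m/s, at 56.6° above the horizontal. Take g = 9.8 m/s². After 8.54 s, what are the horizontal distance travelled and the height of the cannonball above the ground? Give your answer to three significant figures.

v_x = 84.9 cos 56.6° = 46.74 m/s; v_y0 = 84.9 sin 56.6° = 70.88 m/s.
x = v_x t = 46.74 × 8.54 = 399 m.
y = 49.0 + v_y0 t − ½ g t² = 297 m.

x = 399 m, y = 297 m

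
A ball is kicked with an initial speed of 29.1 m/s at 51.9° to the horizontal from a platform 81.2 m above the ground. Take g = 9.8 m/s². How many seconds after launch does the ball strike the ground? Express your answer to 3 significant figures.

7.03 s

Vertical component: v_y = 29.1 sin 51.9° = 22.90 m/s.
Taking up as positive with launch at y = 81.2 m, landing at y = 0: 0 = 81.2 + 22.90 t − ½(9.8) t².
Solving 4.900 t² − 22.90 t − 81.2 = 0 gives t = [22.90 + √(22.90² + 4·4.900·81.2)] / 9.800 = 7.03 s.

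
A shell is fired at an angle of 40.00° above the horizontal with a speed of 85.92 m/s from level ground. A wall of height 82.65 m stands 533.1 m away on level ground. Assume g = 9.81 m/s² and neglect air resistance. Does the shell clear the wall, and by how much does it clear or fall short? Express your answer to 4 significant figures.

v_x = 85.92 cos 40.00° = 65.819 m/s; v_y0 = 85.92 sin 40.00° = 55.228 m/s.
Time to reach the wall: t = 533.1 / 65.819 = 8.0995 s.
Height at that point: y = 55.228×8.0995 − 4.905×8.0995² = 125.54 m.
That is 125.54 − 82.65 = 42.89 m above the top of the wall, so the shell clears it.

Yes — it clears the wall by 42.89 m.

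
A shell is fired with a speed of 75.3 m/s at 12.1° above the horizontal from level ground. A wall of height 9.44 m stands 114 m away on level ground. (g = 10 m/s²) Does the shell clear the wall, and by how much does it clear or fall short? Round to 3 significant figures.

v_x = 75.3 cos 12.1° = 73.63 m/s; v_y0 = 75.3 sin 12.1° = 15.78 m/s.
Time to reach the wall: t = 114 / 73.63 = 1.548 s.
Height at that point: y = 15.78×1.548 − 5.000×1.548² = 12.45 m.
That is 12.45 − 9.44 = 3.01 m above the top of the wall, so the shell clears it.

Yes — it clears the wall by 3.01 m.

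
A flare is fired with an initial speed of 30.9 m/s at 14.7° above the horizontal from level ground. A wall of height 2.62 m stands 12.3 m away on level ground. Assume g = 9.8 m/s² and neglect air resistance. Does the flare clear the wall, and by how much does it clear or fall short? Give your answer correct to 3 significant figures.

v_x = 30.9 cos 14.7° = 29.89 m/s; v_y0 = 30.9 sin 14.7° = 7.841 m/s.
Time to reach the wall: t = 12.3 / 29.89 = 0.4115 s.
Height at that point: y = 7.841×0.4115 − 4.900×0.4115² = 2.397 m.
That is 2.62 − 2.397 = 0.223 m below the top of the wall, so the flare does not clear it.

No — it falls 0.223 m short of clearing the wall.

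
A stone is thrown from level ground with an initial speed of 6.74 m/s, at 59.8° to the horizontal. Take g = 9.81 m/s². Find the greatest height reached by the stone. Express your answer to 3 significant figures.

Vertical component of launch velocity: v_y = 6.74 sin 59.8° = 5.825 m/s.
At the highest point the vertical velocity is zero, so v_y² = 2 g h_max.
h_max = (5.825)² / (2 × 9.81) = 33.93 / 19.62 = 1.73 m.

1.73 m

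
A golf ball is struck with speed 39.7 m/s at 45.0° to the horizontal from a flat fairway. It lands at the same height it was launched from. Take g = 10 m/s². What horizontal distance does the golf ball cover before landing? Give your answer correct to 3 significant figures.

158 m

Components: v_x = 39.7 cos 45.0° = 28.07 m/s, v_y = 39.7 sin 45.0° = 28.07 m/s.
Time of flight (same landing height): t = 2 v_y / g = 2 × 28.07 / 10 = 5.614 s.
Range: R = v_x · t = 28.07 × 5.614 = 158 m.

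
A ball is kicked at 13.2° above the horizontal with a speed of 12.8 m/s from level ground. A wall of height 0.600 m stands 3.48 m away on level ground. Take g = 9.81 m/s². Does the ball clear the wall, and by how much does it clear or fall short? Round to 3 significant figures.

v_x = 12.8 cos 13.2° = 12.46 m/s; v_y0 = 12.8 sin 13.2° = 2.923 m/s.
Time to reach the wall: t = 3.48 / 12.46 = 0.2793 s.
Height at that point: y = 2.923×0.2793 − 4.905×0.2793² = 0.4338 m.
That is 0.600 − 0.4338 = 0.166 m below the top of the wall, so the ball does not clear it.

No — it falls 0.166 m short of clearing the wall.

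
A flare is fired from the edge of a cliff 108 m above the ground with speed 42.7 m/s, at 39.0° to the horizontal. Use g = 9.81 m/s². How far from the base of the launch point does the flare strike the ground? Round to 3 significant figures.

271 m

Components: v_x = 42.7 cos 39.0° = 33.18 m/s, v_y = 42.7 sin 39.0° = 26.87 m/s.
Vertical: 0 = 108 + 26.87 t − ½(9.81) t² ⇒ 4.905 t² − 26.87 t − 108 = 0.
t = [26.87 + √(722.0 + 2119)] / 9.810 = 8.172 s.
Horizontal: R = v_x · t = 33.18 × 8.172 = 271 m.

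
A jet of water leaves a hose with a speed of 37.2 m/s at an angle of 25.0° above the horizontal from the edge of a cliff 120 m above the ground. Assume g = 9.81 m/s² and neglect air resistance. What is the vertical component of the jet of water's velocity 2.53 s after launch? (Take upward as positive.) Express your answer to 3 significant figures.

-9.10 m/s

Initial vertical component: v_y0 = 37.2 sin 25.0° = 15.72 m/s.
v_y(t) = v_y0 − g t = 15.72 − 9.81 × 2.53 = -9.10 m/s.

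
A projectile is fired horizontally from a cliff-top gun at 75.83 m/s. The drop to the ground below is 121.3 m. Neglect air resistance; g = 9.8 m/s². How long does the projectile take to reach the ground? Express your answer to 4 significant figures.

4.975 s

The horizontal speed doesn't affect the fall. With v_y0 = 0, h = ½ g t².
t = √(2 × 121.3 / 9.8) = √24.755 = 4.975 s.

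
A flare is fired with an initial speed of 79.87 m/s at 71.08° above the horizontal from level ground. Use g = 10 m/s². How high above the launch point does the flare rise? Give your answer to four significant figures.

Vertical component of launch velocity: v_y = 79.87 sin 71.08° = 75.555 m/s.
At the highest point the vertical velocity is zero, so v_y² = 2 g h_max.
h_max = (75.555)² / (2 × 10) = 5708.6 / 20.00 = 285.4 m.

285.4 m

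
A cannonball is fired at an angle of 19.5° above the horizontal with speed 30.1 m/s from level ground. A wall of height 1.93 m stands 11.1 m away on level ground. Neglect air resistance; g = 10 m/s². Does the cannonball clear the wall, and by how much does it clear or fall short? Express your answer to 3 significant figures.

Yes — it clears the wall by 1.24 m.

v_x = 30.1 cos 19.5° = 28.37 m/s; v_y0 = 30.1 sin 19.5° = 10.05 m/s.
Time to reach the wall: t = 11.1 / 28.37 = 0.3913 s.
Height at that point: y = 10.05×0.3913 − 5.000×0.3913² = 3.167 m.
That is 3.167 − 1.93 = 1.24 m above the top of the wall, so the cannonball clears it.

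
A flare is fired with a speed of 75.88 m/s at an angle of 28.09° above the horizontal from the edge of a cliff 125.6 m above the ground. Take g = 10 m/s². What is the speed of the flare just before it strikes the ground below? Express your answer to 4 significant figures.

90.94 m/s

v_x = 75.88 cos 28.09° = 66.942 m/s is unchanged throughout.
For the vertical component, v_y² = v_y0² + 2 g h = (35.729)² + 2×10×125.6 = 3788.6, so |v_y| = 61.552 m/s.
Impact speed = √(v_x² + v_y²) = √(4481.2 + 3788.6) = 90.94 m/s.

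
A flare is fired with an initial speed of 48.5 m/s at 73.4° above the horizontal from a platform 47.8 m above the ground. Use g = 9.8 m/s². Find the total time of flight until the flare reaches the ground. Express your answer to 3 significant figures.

10.4 s

Vertical component: v_y = 48.5 sin 73.4° = 46.48 m/s.
Taking up as positive with launch at y = 47.8 m, landing at y = 0: 0 = 47.8 + 46.48 t − ½(9.8) t².
Solving 4.900 t² − 46.48 t − 47.8 = 0 gives t = [46.48 + √(46.48² + 4·4.900·47.8)] / 9.800 = 10.4 s.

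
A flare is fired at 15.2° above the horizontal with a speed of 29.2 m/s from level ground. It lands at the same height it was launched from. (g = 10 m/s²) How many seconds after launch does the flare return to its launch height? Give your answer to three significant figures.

Vertical component: v_y = 29.2 sin 15.2° = 7.656 m/s.
For a projectile landing at launch height, time of flight is t = 2 v_y / g = 2 × 7.656 / 10 = 1.53 s.

1.53 s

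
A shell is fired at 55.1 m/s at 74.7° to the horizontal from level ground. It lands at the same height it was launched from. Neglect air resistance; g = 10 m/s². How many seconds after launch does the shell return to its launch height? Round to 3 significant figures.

10.6 s

Vertical component: v_y = 55.1 sin 74.7° = 53.15 m/s.
For a projectile landing at launch height, time of flight is t = 2 v_y / g = 2 × 53.15 / 10 = 10.6 s.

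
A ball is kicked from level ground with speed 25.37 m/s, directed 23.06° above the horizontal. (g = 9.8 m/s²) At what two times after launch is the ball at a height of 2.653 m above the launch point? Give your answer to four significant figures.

v_y0 = 25.37 sin 23.06° = 9.9373 m/s.
Set y = v_y0 t − ½ g t² = 2.653: 4.900 t² − 9.9373 t + 2.653 = 0.
t = [9.9373 ± √(98.750 − 51.999)] / 9.8 = (9.9373 ± 6.8375) / 9.8, giving t = 0.3163 s or t = 1.712 s.
So the ball is at 2.653 m at t = 0.3163 s (rising) and t = 1.712 s (falling).

0.3163 s and 1.712 s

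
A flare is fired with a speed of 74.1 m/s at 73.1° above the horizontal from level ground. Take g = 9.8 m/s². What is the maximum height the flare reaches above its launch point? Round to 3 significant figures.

Vertical component of launch velocity: v_y = 74.1 sin 73.1° = 70.90 m/s.
At the highest point the vertical velocity is zero, so v_y² = 2 g h_max.
h_max = (70.90)² / (2 × 9.8) = 5027 / 19.60 = 256 m.

256 m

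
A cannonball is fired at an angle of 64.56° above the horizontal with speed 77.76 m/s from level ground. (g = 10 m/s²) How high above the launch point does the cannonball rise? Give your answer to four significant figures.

246.5 m

Vertical component of launch velocity: v_y = 77.76 sin 64.56° = 70.220 m/s.
At the highest point the vertical velocity is zero, so v_y² = 2 g h_max.
h_max = (70.220)² / (2 × 10) = 4930.8 / 20.00 = 246.5 m.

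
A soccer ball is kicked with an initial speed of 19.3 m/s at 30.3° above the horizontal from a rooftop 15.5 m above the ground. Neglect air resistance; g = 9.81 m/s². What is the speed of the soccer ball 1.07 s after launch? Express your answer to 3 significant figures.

v_x = 19.3 cos 30.3° = 16.66 m/s (constant).
v_y(t) = 19.3 sin 30.3° − g t = 9.737 − 9.81 × 1.07 = -0.7597 m/s.
Speed = √(v_x² + v_y²) = √(277.6 + 0.5771) = 16.7 m/s.

16.7 m/s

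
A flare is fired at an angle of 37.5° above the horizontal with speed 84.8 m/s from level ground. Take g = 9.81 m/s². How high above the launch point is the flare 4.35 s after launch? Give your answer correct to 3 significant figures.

v_y0 = 84.8 sin 37.5° = 51.62 m/s.
y(t) = v_y0 t − ½ g t² = 51.62×4.35 − 4.905×4.35² = 132 m.

132 m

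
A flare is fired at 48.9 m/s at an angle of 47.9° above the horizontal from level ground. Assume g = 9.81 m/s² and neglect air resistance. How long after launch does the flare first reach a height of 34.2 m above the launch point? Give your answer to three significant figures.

v_y0 = 48.9 sin 47.9° = 36.28 m/s.
Set y = v_y0 t − ½ g t² = 34.2: 4.905 t² − 36.28 t + 34.2 = 0.
t = [36.28 ± √(1316 − 671.0)] / 9.81 = (36.28 ± 25.40) / 9.81, giving t = 1.11 s or t = 6.29 s.
The flare is on the way up at the first time, so t = 1.11 s.

1.11 s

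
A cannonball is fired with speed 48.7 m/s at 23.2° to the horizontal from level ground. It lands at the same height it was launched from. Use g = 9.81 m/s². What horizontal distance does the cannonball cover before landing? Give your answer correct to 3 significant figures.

175 m

For level ground, R = v₀² sin(2θ) / g.
sin(2 × 23.2°) = sin 46.40° = 0.7242.
R = (48.7)² × 0.7242 / 9.81 = 175 m.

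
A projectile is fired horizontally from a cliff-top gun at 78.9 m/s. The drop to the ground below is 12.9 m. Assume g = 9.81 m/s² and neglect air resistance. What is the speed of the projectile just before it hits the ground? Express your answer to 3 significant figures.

Fall time: t = √(2 × 12.9 / 9.81) = 1.622 s.
At impact: v_x = 78.9 m/s (unchanged), v_y = g t = 9.81 × 1.622 = 15.91 m/s.
Speed = √(v_x² + v_y²) = √(6225 + 253.1) = 80.5 m/s.

80.5 m/s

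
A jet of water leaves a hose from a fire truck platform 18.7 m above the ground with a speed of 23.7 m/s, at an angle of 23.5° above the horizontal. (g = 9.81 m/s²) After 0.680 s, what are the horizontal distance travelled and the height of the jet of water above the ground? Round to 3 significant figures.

x = 14.8 m, y = 22.9 m

v_x = 23.7 cos 23.5° = 21.73 m/s; v_y0 = 23.7 sin 23.5° = 9.450 m/s.
x = v_x t = 21.73 × 0.680 = 14.8 m.
y = 18.7 + v_y0 t − ½ g t² = 22.9 m.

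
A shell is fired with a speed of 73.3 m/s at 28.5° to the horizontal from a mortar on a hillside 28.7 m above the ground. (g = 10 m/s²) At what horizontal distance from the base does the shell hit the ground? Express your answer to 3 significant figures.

498 m

Components: v_x = 73.3 cos 28.5° = 64.42 m/s, v_y = 73.3 sin 28.5° = 34.98 m/s.
Vertical: 0 = 28.7 + 34.98 t − ½(10) t² ⇒ 5.000 t² − 34.98 t − 28.7 = 0.
t = [34.98 + √(1224 + 574.0)] / 10.00 = 7.738 s.
Horizontal: R = v_x · t = 64.42 × 7.738 = 498 m.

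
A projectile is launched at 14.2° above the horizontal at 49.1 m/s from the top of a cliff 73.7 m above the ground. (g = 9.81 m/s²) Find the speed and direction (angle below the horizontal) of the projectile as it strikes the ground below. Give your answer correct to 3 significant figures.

62.1 m/s at 40.0° below the horizontal

v_x = 49.1 cos 14.2° = 47.60 m/s (constant).
|v_y| at impact = √((12.04)² + 2×9.81×73.7) = 39.89 m/s.
Speed = √(47.60² + 39.89²) = 62.1 m/s; angle = arctan(39.89/47.60) = 40.0° below horizontal.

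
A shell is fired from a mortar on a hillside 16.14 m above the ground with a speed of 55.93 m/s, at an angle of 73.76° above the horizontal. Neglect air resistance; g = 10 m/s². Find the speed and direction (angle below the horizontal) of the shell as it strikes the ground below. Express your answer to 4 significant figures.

v_x = 55.93 cos 73.76° = 15.641 m/s (constant).
|v_y| at impact = √((53.698)² + 2×10×16.14) = 56.624 m/s.
Speed = √(15.641² + 56.624²) = 58.74 m/s; angle = arctan(56.624/15.641) = 74.56° below horizontal.

58.74 m/s at 74.56° below the horizontal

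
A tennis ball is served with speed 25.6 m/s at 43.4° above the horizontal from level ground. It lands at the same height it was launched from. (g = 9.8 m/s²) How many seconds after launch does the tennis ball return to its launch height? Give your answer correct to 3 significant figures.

Vertical component: v_y = 25.6 sin 43.4° = 17.59 m/s.
For a projectile landing at launch height, time of flight is t = 2 v_y / g = 2 × 17.59 / 9.8 = 3.59 s.

3.59 s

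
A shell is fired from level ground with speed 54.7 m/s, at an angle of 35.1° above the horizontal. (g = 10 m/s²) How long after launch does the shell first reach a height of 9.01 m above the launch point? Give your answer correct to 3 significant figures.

v_y0 = 54.7 sin 35.1° = 31.45 m/s.
Set y = v_y0 t − ½ g t² = 9.01: 5.000 t² − 31.45 t + 9.01 = 0.
t = [31.45 ± √(989.1 − 180.2)] / 10 = (31.45 ± 28.44) / 10, giving t = 0.301 s or t = 5.99 s.
The shell is on the way up at the first time, so t = 0.301 s.

0.301 s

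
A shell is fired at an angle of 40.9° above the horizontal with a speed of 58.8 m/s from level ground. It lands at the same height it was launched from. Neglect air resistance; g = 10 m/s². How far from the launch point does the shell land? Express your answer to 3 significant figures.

For level ground, R = v₀² sin(2θ) / g.
sin(2 × 40.9°) = sin 81.80° = 0.9898.
R = (58.8)² × 0.9898 / 10 = 342 m.

342 m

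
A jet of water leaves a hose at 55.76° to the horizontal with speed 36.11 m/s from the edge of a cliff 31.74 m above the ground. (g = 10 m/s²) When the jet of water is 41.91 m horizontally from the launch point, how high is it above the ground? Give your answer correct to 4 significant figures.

v_x = 36.11 cos 55.76° = 20.318 m/s, v_y0 = 36.11 sin 55.76° = 29.852 m/s.
Time to reach x = 41.91 m: t = x / v_x = 41.91 / 20.318 = 2.0627 s.
y = 31.74 + v_y0 t − ½ g t² = 31.74 + 29.852×2.0627 − 5.000×2.0627² = 72.04 m.

72.04 m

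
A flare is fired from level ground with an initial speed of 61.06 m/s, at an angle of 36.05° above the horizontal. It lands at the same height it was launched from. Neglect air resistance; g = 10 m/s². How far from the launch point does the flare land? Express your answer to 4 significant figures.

For level ground, R = v₀² sin(2θ) / g.
sin(2 × 36.05°) = sin 72.100° = 0.9516.
R = (61.06)² × 0.9516 / 10 = 354.8 m.

354.8 m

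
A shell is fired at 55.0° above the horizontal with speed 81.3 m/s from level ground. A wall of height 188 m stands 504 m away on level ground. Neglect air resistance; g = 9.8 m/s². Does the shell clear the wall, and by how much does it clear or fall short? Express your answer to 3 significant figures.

v_x = 81.3 cos 55.0° = 46.63 m/s; v_y0 = 81.3 sin 55.0° = 66.60 m/s.
Time to reach the wall: t = 504 / 46.63 = 10.81 s.
Height at that point: y = 66.60×10.81 − 4.900×10.81² = 147.4 m.
That is 188 − 147.4 = 40.6 m below the top of the wall, so the shell does not clear it.

No — it falls 40.6 m short of clearing the wall.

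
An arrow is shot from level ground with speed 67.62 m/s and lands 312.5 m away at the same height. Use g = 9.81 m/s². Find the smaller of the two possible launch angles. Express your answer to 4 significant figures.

21.05°

Level-ground range: R = v₀² sin(2θ)/g ⇒ sin 2θ = R g / v₀² = 312.5×9.81/67.62² = 0.6705.
2θ = arcsin(0.6705) = 42.106° or 180° − 42.106° = 137.894°.
So θ = 21.05° or θ = 68.95°.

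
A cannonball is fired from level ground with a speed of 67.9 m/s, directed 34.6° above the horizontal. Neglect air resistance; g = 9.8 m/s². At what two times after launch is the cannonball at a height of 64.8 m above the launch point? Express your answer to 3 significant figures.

2.43 s and 5.44 s

v_y0 = 67.9 sin 34.6° = 38.56 m/s.
Set y = v_y0 t − ½ g t² = 64.8: 4.900 t² − 38.56 t + 64.8 = 0.
t = [38.56 ± √(1487 − 1270)] / 9.8 = (38.56 ± 14.73) / 9.8, giving t = 2.43 s or t = 5.44 s.
So the cannonball is at 64.8 m at t = 2.43 s (rising) and t = 5.44 s (falling).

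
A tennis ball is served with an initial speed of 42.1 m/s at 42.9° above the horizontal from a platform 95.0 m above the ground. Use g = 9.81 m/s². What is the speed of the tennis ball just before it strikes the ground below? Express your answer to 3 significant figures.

v_x = 42.1 cos 42.9° = 30.84 m/s is unchanged throughout.
For the vertical component, v_y² = v_y0² + 2 g h = (28.66)² + 2×9.81×95.0 = 2685, so |v_y| = 51.82 m/s.
Impact speed = √(v_x² + v_y²) = √(951.1 + 2685) = 60.3 m/s.

60.3 m/s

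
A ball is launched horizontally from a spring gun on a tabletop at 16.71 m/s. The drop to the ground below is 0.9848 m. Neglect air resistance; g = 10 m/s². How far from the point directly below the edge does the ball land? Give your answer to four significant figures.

Initial vertical velocity is zero, so the fall time comes from h = ½ g t²: t = √(2 × 0.9848 / 10) = 0.44380 s.
Horizontal motion is uniform at 16.71 m/s, so x = 16.71 × 0.44380 = 7.416 m.

7.416 m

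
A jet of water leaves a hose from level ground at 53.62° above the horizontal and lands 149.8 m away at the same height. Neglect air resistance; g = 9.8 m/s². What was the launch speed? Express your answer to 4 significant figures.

On level ground, R = v₀² sin(2θ) / g, so v₀ = √(R g / sin 2θ).
sin(2 × 53.62°) = 0.9551.
v₀ = √(149.8 × 9.8 / 0.9551) = √1537.1 = 39.21 m/s.

39.21 m/s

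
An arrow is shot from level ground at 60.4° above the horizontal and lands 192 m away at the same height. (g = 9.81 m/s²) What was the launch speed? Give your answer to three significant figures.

46.8 m/s

On level ground, R = v₀² sin(2θ) / g, so v₀ = √(R g / sin 2θ).
sin(2 × 60.4°) = 0.8590.
v₀ = √(192 × 9.81 / 0.8590) = √2193 = 46.8 m/s.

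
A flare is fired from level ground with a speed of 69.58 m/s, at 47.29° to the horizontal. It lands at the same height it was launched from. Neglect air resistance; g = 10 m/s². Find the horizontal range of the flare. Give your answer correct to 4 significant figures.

482.6 m

For level ground, R = v₀² sin(2θ) / g.
sin(2 × 47.29°) = sin 94.580° = 0.9968.
R = (69.58)² × 0.9968 / 10 = 482.6 m.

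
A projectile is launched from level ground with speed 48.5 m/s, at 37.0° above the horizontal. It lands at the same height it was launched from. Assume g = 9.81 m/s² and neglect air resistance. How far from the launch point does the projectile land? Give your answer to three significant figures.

Components: v_x = 48.5 cos 37.0° = 38.73 m/s, v_y = 48.5 sin 37.0° = 29.19 m/s.
Time of flight (same landing height): t = 2 v_y / g = 2 × 29.19 / 9.81 = 5.951 s.
Range: R = v_x · t = 38.73 × 5.951 = 230 m.

230 m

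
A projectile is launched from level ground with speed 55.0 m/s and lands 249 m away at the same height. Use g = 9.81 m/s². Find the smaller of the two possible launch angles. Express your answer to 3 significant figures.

Level-ground range: R = v₀² sin(2θ)/g ⇒ sin 2θ = R g / v₀² = 249×9.81/55.0² = 0.8075.
2θ = arcsin(0.8075) = 53.85° or 180° − 53.85° = 126.15°.
So θ = 26.9° or θ = 63.1°.

26.9°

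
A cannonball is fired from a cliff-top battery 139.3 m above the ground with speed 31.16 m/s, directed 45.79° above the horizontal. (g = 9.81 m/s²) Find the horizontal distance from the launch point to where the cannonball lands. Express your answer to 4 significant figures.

175.4 m

Components: v_x = 31.16 cos 45.79° = 21.728 m/s, v_y = 31.16 sin 45.79° = 22.335 m/s.
Vertical: 0 = 139.3 + 22.335 t − ½(9.81) t² ⇒ 4.905 t² − 22.335 t − 139.3 = 0.
t = [22.335 + √(498.85 + 2733.1)] / 9.810 = 8.0719 s.
Horizontal: R = v_x · t = 21.728 × 8.0719 = 175.4 m.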